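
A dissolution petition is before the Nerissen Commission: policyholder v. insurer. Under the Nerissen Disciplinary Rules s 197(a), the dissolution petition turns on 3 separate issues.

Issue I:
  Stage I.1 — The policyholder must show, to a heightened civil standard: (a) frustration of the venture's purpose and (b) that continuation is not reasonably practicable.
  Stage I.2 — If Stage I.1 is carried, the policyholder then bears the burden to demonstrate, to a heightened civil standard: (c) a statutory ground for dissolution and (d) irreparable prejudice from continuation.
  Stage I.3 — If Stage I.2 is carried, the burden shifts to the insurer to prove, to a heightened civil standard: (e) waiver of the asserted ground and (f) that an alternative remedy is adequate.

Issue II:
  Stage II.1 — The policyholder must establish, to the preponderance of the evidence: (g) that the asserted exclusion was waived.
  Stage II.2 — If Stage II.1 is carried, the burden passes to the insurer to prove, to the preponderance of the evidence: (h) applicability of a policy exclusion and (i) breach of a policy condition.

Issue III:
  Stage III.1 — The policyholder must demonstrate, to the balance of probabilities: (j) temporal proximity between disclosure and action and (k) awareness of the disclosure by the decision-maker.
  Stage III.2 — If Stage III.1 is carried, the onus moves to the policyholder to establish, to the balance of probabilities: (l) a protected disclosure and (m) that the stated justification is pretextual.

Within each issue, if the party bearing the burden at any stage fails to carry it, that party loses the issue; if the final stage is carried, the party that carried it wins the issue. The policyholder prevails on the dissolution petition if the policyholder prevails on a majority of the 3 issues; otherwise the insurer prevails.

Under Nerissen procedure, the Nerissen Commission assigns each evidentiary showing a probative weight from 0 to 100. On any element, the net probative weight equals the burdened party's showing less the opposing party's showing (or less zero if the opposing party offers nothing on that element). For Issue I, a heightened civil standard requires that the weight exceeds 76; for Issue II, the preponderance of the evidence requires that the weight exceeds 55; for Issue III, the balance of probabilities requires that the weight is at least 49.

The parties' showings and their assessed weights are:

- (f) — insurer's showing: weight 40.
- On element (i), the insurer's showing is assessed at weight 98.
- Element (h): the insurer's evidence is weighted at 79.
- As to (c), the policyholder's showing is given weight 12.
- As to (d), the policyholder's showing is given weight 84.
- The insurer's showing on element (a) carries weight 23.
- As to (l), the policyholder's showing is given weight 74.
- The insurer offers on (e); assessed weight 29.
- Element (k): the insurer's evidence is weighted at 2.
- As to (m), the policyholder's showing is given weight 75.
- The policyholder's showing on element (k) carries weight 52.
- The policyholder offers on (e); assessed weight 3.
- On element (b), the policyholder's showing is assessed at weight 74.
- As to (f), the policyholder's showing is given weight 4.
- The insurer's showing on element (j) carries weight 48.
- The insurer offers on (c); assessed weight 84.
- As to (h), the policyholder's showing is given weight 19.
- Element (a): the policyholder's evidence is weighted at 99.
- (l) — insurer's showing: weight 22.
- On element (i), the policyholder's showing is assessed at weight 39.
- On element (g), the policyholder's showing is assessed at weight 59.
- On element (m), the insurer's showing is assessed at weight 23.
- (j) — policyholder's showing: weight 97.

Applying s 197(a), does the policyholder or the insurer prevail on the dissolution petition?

insurer

— Issue I —
Stage I.1 — burden on policyholder; standard: a heightened civil standard (weight exceeds 76).
    (a): 99 − 23 = 76 ≤ 76 [not met]
    (b): 74 ≤ 76 [not met]
  Stage I.1 not carried; the policyholder fails its burden.
The insurer prevails on this issue.
— Issue II —
At Stage II.1 the policyholder must meet the preponderance of the evidence (weight exceeds 55): on (g) the weight is 59, which does exceed 55, so (g) meets the standard.
  Stage II.1 carried; the burden shifts to the insurer.
At Stage II.2 the insurer must meet the preponderance of the evidence (weight exceeds 55): on (h) the weight is 79 less the opposing 19 gives net 60, which does exceed 55, so (h) meets the standard; on (i) the weight is 98 less the opposing 39 gives net 59, which does exceed 55, so (i) meets the standard.
  All elements met at the final stage.
With every stage satisfied, the insurer prevails on this issue.
— Issue III —
Stage III.1 (policyholder, the balance of probabilities, weight is at least 49): (j) net 97−48=49 ≥ 49 — meets; (k) net 52−2=50 ≥ 49 — meets.
  Stage III.1 is satisfied; the policyholder continues to bear the burden.
Stage III.2 (policyholder, the balance of probabilities, weight is at least 49): (l) net 74−22=52 ≥ 49 — meets; (m) net 75−23=52 ≥ 49 — meets.
  The policyholder carries the last stage.
With every stage satisfied, the policyholder prevails on this issue.
Per-issue: Issue I → insurer; Issue II → insurer; Issue III → policyholder. The policyholder must prevail on a majority of issues; overall, the insurer prevails.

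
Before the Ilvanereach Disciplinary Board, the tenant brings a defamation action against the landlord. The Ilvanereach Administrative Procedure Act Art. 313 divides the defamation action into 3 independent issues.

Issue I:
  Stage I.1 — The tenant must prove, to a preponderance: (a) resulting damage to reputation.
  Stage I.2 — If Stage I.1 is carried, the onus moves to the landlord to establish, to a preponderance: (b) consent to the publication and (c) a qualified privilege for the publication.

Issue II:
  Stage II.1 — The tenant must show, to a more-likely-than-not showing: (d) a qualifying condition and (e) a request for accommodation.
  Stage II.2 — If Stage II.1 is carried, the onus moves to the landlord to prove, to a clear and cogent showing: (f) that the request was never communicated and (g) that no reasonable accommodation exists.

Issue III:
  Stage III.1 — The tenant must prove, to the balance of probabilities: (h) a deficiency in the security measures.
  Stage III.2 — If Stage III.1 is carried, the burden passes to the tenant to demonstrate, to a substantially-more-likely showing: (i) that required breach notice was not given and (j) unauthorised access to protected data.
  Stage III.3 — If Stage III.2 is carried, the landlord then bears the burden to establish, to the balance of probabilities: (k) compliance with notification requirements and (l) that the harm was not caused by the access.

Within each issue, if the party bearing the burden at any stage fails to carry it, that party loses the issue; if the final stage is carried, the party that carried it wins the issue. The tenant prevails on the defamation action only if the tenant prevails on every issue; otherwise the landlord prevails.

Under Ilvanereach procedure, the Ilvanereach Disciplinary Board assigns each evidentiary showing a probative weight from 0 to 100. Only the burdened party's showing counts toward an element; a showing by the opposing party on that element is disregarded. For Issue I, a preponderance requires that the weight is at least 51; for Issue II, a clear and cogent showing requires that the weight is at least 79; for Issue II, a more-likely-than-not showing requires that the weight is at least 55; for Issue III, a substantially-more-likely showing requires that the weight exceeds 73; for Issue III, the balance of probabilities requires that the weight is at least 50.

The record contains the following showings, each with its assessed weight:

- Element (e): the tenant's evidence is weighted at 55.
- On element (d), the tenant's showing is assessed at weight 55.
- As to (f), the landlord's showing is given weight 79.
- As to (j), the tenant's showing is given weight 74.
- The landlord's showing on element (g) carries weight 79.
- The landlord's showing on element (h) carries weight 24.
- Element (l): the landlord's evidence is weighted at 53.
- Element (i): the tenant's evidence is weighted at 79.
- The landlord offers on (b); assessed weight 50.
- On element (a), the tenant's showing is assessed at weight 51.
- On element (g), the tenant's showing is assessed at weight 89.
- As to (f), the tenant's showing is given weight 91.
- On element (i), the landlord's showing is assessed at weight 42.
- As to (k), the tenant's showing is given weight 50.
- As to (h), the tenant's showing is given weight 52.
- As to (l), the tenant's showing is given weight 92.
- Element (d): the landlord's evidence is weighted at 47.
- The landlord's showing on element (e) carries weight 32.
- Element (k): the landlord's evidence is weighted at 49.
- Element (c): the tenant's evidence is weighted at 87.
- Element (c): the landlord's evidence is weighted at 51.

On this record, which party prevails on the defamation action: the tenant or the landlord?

landlord

— Issue I —
Stage I.1 (tenant, a preponderance, weight is at least 51): (a) 51 ≥ 51 — meets.
  All elements met. The burden passes to the landlord.
Stage I.2 (landlord, a preponderance, weight is at least 51): (b) 50 < 51 — fails; (c) 51 (tenant's 87 disregarded) ≥ 51 — meets.
  Not every element is met, so the landlord fails to carry Stage I.2.
So the tenant prevails on this issue.
— Issue II —
Stage II.1 (tenant, a more-likely-than-not showing, weight is at least 55): (d) 55 (landlord's 47 disregarded) ≥ 55 — meets; (e) 55 (landlord's 32 disregarded) ≥ 55 — meets.
  Stage II.1 carried; the burden shifts to the landlord.
Stage II.2 (landlord, a clear and cogent showing, weight is at least 79): (f) 79 (tenant's 91 disregarded) ≥ 79 — meets; (g) 79 (tenant's 89 disregarded) ≥ 79 — meets.
  All elements met at the final stage.
Every stage carried; the landlord prevails on this issue.
— Issue III —
At Stage III.1 the tenant must meet the balance of probabilities (weight is at least 50): on (h) the weight is 52 (the landlord's 24 is given no effect), ≥ 50, so (h) meets the standard.
  All elements met. The tenant retains the burden for Stage III.2.
At Stage III.2 the tenant must meet a substantially-more-likely showing (weight exceeds 73): on (i) the weight is 79 (the landlord's 42 is given no effect), > 73, so (i) meets the standard; on (j) the weight is 74, > 73, so (j) meets the standard.
  The tenant carries Stage III.2; the landlord now bears the burden.
At Stage III.3 the landlord must meet the balance of probabilities (weight is at least 50): on (k) the weight is 49 (the tenant's 50 is given no effect), which does not reach 50, so (k) does not meet the standard; on (l) the weight is 53 (the tenant's 92 is given no effect), which does reach 50, so (l) meets the standard.
  Stage III.3 not carried; the landlord fails its burden.
So the tenant prevails on this issue.
Per-issue: Issue I → tenant; Issue II → landlord; Issue III → tenant. The tenant must prevail on every issue; overall, the landlord prevails.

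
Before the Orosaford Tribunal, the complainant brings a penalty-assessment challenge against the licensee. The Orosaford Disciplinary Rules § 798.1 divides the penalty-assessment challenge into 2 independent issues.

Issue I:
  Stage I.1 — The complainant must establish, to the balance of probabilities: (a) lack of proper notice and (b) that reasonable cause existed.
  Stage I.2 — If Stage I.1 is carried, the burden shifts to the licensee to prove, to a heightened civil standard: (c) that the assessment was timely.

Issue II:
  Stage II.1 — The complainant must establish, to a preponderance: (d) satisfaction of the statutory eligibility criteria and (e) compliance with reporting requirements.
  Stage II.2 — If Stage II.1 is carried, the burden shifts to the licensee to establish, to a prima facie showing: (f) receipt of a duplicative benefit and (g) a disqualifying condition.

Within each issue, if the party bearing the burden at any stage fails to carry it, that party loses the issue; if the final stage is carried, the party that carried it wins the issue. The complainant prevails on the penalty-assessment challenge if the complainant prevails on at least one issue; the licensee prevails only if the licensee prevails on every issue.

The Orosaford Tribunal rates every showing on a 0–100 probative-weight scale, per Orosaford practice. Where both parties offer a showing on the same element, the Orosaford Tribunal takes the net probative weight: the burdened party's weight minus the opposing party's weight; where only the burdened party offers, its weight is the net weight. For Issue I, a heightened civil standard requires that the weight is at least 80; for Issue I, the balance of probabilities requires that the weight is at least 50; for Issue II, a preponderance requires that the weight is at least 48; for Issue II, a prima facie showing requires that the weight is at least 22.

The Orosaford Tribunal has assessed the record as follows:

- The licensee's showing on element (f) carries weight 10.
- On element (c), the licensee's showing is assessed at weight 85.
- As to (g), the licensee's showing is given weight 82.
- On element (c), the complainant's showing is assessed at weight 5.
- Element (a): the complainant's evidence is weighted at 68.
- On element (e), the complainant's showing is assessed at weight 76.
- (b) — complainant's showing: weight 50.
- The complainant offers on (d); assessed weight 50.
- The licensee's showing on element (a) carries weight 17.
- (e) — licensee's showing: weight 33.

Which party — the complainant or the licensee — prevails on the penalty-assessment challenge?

— Issue I —
Stage I.1 (complainant, the balance of probabilities, weight is at least 50): (a) net 68−17=51 ≥ 50 — meets; (b) 50 ≥ 50 — meets.
  All elements met. The burden passes to the licensee.
Stage I.2 (licensee, a heightened civil standard, weight is at least 80): (c) net 85−5=80 ≥ 80 — meets.
  All elements met at the final stage.
With every stage satisfied, the licensee prevails on this issue.
— Issue II —
Stage II.1 — burden on complainant; standard: a preponderance (weight is at least 48).
    (d): 50 ≥ 48 [met]
    (e): 76 − 33 = 43 < 48 [not met]
  Not every element is met, so the complainant fails to carry Stage II.1.
The licensee prevails on this issue.
Per-issue: Issue I → licensee; Issue II → licensee. The complainant must prevail on at least one issue; overall, the licensee prevails.

licensee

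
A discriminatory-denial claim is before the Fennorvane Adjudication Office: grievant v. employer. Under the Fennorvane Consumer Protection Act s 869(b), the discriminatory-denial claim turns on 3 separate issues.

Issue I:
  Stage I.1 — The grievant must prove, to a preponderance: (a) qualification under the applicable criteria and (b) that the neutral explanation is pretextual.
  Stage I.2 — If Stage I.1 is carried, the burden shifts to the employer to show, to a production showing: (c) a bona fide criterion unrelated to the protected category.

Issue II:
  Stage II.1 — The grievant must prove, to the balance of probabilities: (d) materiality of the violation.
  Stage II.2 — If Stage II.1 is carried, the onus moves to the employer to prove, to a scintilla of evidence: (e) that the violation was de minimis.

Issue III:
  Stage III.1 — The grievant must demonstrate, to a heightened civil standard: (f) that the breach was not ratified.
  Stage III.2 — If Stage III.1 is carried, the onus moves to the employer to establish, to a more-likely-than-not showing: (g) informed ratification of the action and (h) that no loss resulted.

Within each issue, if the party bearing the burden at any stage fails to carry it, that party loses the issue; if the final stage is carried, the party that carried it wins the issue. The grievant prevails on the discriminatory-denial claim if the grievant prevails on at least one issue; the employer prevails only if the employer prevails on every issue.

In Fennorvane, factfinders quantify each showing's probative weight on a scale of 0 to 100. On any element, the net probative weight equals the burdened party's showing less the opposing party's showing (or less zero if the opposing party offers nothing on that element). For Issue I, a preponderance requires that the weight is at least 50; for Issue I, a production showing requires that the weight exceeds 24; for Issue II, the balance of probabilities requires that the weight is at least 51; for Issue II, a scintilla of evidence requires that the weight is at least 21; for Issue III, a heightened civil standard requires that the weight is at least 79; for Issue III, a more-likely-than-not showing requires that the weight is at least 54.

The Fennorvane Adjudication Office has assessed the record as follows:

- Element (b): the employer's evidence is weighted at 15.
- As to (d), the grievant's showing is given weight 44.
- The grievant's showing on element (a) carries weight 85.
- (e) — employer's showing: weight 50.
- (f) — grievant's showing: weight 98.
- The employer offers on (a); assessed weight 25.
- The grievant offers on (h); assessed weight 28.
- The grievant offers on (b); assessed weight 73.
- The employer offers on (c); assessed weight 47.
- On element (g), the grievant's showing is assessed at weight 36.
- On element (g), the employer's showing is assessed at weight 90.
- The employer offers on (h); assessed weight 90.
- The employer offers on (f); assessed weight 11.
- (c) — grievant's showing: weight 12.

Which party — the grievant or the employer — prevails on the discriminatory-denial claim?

employer

— Issue I —
Stage I.1 (grievant, a preponderance, weight is at least 50): (a) net 85−25=60 ≥ 50 — meets; (b) net 73−15=58 ≥ 50 — meets.
  Stage I.1 carried; the burden shifts to the employer.
Stage I.2 (employer, a production showing, weight exceeds 24): (c) net 47−12=35 > 24 — meets.
  All elements met at the final stage.
With every stage satisfied, the employer prevails on this issue.
— Issue II —
Stage II.1 (grievant, the balance of probabilities, weight is at least 51): (d) 44 < 51 — fails.
  The grievant does not carry Stage II.1.
The employer prevails on this issue.
— Issue III —
Stage III.1 — burden on grievant; standard: a heightened civil standard (weight is at least 79).
    (f): 98 − 11 = 87 ≥ 79 [met]
  Stage III.1 is satisfied; the onus moves to the employer.
Stage III.2 — burden on employer; standard: a more-likely-than-not showing (weight is at least 54).
    (g): 90 − 36 = 54 ≥ 54 [met]
    (h): 90 − 28 = 62 ≥ 54 [met]
  All elements met at the final stage.
Every stage carried; the employer prevails on this issue.
Per-issue: Issue I → employer; Issue II → employer; Issue III → employer. The grievant must prevail on at least one issue; overall, the employer prevails.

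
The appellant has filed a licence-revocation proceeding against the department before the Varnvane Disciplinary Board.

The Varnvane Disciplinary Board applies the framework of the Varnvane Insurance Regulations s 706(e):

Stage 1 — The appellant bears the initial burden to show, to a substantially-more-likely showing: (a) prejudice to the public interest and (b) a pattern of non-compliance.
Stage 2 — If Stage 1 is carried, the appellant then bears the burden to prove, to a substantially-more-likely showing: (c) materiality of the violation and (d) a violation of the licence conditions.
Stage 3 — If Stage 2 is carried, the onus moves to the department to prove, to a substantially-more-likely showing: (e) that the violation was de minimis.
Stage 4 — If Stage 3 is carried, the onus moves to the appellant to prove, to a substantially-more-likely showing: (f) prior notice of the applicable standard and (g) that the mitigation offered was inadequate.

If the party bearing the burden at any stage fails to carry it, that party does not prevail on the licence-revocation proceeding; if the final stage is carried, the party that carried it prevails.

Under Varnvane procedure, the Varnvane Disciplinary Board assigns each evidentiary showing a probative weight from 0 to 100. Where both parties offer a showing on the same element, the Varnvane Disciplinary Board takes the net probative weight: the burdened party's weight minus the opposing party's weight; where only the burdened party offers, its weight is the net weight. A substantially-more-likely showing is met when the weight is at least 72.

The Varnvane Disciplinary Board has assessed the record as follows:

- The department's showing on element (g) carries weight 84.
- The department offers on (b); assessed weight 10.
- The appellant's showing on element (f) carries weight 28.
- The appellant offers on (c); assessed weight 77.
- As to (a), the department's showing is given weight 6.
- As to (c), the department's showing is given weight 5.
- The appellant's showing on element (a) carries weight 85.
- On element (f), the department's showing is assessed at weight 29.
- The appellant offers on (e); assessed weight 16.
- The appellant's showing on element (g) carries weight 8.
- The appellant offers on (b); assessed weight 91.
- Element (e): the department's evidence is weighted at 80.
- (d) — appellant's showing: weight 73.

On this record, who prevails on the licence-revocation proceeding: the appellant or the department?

Stage 1 — burden on appellant; standard: a substantially-more-likely showing (weight is at least 72).
    (a): 85 − 6 = 79 ≥ 72 [met]
    (b): 91 − 10 = 81 ≥ 72 [met]
  Stage 1 is satisfied; the appellant continues to bear the burden.
Stage 2 — burden on appellant; standard: a substantially-more-likely showing (weight is at least 72).
    (c): 77 − 5 = 72 ≥ 72 [met]
    (d): 73 ≥ 72 [met]
  The appellant carries Stage 2; the department now bears the burden.
Stage 3 — burden on department; standard: a substantially-more-likely showing (weight is at least 72).
    (e): 80 − 16 = 64 < 72 [not met]
  Stage 3 not carried; the department fails its burden.
The analysis ends at Stage 3; the appellant prevails.

appellant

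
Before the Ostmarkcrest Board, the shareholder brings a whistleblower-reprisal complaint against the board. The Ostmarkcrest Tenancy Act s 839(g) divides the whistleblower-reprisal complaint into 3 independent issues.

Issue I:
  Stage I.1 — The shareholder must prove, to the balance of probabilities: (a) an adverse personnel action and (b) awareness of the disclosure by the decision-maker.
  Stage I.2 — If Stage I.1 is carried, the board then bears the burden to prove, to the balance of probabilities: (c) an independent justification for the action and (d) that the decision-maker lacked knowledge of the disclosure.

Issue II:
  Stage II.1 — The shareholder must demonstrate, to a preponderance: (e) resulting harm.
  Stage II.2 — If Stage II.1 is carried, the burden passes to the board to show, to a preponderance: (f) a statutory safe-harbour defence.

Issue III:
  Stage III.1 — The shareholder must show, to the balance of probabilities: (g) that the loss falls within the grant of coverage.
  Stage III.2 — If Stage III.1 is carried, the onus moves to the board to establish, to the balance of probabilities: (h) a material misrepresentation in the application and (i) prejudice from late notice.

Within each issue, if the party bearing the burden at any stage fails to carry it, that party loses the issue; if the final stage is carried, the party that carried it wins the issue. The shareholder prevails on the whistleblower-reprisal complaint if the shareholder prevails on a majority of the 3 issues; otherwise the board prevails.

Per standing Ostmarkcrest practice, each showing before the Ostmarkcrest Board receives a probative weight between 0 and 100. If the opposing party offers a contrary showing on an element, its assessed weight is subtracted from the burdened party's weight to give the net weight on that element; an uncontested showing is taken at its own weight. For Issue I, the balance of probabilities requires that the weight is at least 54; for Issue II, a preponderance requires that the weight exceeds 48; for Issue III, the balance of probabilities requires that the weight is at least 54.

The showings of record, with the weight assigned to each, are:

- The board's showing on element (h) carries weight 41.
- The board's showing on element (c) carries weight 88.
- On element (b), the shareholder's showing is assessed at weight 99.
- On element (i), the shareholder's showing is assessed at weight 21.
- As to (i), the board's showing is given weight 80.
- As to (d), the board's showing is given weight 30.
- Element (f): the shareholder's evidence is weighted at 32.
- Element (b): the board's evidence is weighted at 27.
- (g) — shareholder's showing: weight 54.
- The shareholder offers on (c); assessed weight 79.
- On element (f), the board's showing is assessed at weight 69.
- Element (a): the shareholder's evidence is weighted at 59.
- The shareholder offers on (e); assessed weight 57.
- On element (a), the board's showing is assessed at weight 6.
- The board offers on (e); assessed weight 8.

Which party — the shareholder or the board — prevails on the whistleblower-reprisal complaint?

shareholder

— Issue I —
Stage I.1 (shareholder, the balance of probabilities, weight is at least 54): (a) net 59−6=53 < 54 — fails; (b) net 99−27=72 ≥ 54 — meets.
  Stage I.1 not carried; the shareholder fails its burden.
The board prevails on this issue.
— Issue II —
Stage II.1 (shareholder, a preponderance, weight exceeds 48): (e) net 57−8=49 > 48 — meets.
  Stage II.1 is satisfied; the onus moves to the board.
Stage II.2 (board, a preponderance, weight exceeds 48): (f) net 69−32=37 ≤ 48 — fails.
  The board does not carry Stage II.2.
So the shareholder prevails on this issue.
— Issue III —
Stage III.1 — burden on shareholder; standard: the balance of probabilities (weight is at least 54).
    (g): 54 ≥ 54 [met]
  Stage III.1 is satisfied; the onus moves to the board.
Stage III.2 — burden on board; standard: the balance of probabilities (weight is at least 54).
    (h): 41 < 54 [not met]
    (i): 80 − 21 = 59 ≥ 54 [met]
  Stage III.2 not carried; the board fails its burden.
The shareholder prevails on this issue.
Per-issue: Issue I → board; Issue II → shareholder; Issue III → shareholder. The shareholder must prevail on a majority of issues; overall, the shareholder prevails.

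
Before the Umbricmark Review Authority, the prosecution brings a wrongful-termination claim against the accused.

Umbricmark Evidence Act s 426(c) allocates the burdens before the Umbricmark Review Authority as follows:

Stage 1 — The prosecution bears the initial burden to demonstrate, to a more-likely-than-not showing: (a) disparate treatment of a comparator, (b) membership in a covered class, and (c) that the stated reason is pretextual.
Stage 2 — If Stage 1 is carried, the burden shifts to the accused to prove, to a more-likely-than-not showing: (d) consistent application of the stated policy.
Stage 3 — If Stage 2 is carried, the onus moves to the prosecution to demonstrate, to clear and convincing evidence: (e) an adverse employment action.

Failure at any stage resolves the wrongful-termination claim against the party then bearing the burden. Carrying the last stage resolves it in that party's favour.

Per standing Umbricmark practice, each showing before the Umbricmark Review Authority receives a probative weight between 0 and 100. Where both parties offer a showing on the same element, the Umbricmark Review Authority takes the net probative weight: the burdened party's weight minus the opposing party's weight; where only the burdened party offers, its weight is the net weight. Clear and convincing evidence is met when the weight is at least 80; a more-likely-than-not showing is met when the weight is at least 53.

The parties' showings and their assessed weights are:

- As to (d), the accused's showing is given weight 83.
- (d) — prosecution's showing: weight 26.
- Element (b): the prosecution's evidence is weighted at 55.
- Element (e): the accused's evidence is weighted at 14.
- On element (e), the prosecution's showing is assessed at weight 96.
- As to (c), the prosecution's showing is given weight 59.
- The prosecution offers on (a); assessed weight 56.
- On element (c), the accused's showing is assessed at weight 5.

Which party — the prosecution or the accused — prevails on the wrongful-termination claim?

At Stage 1 the prosecution must meet a more-likely-than-not showing (weight is at least 53): on (a) the weight is 56, ≥ 53, so (a) meets the standard; on (b) the weight is 55, which does reach 53, so (b) meets the standard; on (c) the weight is 59 less the opposing 5 gives net 54, which does reach 53, so (c) meets the standard.
  The prosecution carries Stage 1; the accused now bears the burden.
At Stage 2 the accused must meet a more-likely-than-not showing (weight is at least 53): on (d) the weight is 83 less the opposing 26 gives net 57, ≥ 53, so (d) meets the standard.
  Stage 2 carried; the burden shifts to the prosecution.
At Stage 3 the prosecution must meet clear and convincing evidence (weight is at least 80): on (e) the weight is 96 less the opposing 14 gives net 82, which does reach 80, so (e) meets the standard.
  The prosecution carries the last stage.
With every stage satisfied, the prosecution prevails.

prosecution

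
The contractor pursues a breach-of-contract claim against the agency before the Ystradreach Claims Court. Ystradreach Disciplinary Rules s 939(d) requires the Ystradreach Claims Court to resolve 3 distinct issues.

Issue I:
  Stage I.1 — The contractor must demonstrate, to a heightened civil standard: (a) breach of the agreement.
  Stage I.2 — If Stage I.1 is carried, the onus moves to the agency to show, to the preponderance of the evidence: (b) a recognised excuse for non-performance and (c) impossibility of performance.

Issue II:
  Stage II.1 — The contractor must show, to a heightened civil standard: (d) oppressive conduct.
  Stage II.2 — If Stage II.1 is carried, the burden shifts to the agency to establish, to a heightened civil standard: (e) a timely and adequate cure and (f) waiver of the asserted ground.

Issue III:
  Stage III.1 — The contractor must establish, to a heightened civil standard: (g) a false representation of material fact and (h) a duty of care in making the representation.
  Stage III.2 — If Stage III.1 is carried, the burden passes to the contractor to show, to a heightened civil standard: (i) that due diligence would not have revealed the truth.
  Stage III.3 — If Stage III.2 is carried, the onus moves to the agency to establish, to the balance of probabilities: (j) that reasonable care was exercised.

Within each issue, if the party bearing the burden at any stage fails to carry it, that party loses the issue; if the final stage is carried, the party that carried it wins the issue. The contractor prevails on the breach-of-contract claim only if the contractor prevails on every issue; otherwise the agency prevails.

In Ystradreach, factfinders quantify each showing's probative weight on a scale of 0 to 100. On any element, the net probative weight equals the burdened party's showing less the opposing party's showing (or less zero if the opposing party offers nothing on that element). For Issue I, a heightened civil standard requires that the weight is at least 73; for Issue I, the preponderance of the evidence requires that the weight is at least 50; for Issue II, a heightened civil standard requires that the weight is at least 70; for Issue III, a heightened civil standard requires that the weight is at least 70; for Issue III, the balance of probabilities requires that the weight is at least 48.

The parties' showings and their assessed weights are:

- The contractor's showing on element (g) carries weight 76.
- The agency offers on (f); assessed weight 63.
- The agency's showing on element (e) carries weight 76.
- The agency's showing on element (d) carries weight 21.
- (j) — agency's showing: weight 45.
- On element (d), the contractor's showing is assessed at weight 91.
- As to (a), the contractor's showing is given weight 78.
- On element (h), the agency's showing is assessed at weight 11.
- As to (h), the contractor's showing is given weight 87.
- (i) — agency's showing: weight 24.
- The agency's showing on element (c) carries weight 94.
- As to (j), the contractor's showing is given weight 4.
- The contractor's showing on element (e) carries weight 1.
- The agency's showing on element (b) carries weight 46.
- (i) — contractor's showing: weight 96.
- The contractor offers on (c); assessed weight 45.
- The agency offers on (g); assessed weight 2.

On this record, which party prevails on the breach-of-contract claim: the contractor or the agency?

contractor

— Issue I —
At Stage I.1 the contractor must meet a heightened civil standard (weight is at least 73): on (a) the weight is 78, which does reach 73, so (a) meets the standard.
  Stage I.1 carried; the burden shifts to the agency.
At Stage I.2 the agency must meet the preponderance of the evidence (weight is at least 50): on (b) the weight is 46, which does not reach 50, so (b) does not meet the standard; on (c) the weight is 94 less the opposing 45 gives net 49, which does not reach 50, so (c) does not meet the standard.
  Stage I.2 not carried; the agency fails its burden.
The analysis ends at Stage I.2; the contractor prevails on this issue.
— Issue II —
At Stage II.1 the contractor must meet a heightened civil standard (weight is at least 70): on (d) the weight is 91 less the opposing 21 gives net 70, which does reach 70, so (d) meets the standard.
  Stage II.1 is satisfied; the onus moves to the agency.
At Stage II.2 the agency must meet a heightened civil standard (weight is at least 70): on (e) the weight is 76 less the opposing 1 gives net 75, which does reach 70, so (e) meets the standard; on (f) the weight is 63, < 70, so (f) does not meet the standard.
  Stage II.2 not carried; the agency fails its burden.
The contractor prevails on this issue.
— Issue III —
Stage III.1 (contractor, a heightened civil standard, weight is at least 70): (g) net 76−2=74 ≥ 70 — meets; (h) net 87−11=76 ≥ 70 — meets.
  All elements met. The contractor retains the burden for Stage III.2.
Stage III.2 (contractor, a heightened civil standard, weight is at least 70): (i) net 96−24=72 ≥ 70 — meets.
  Stage III.2 is satisfied; the onus moves to the agency.
Stage III.3 (agency, the balance of probabilities, weight is at least 48): (j) net 45−4=41 < 48 — fails.
  Stage III.3 not carried; the agency fails its burden.
So the contractor prevails on this issue.
Per-issue: Issue I → contractor; Issue II → contractor; Issue III → contractor. The contractor must prevail on every issue; overall, the contractor prevails.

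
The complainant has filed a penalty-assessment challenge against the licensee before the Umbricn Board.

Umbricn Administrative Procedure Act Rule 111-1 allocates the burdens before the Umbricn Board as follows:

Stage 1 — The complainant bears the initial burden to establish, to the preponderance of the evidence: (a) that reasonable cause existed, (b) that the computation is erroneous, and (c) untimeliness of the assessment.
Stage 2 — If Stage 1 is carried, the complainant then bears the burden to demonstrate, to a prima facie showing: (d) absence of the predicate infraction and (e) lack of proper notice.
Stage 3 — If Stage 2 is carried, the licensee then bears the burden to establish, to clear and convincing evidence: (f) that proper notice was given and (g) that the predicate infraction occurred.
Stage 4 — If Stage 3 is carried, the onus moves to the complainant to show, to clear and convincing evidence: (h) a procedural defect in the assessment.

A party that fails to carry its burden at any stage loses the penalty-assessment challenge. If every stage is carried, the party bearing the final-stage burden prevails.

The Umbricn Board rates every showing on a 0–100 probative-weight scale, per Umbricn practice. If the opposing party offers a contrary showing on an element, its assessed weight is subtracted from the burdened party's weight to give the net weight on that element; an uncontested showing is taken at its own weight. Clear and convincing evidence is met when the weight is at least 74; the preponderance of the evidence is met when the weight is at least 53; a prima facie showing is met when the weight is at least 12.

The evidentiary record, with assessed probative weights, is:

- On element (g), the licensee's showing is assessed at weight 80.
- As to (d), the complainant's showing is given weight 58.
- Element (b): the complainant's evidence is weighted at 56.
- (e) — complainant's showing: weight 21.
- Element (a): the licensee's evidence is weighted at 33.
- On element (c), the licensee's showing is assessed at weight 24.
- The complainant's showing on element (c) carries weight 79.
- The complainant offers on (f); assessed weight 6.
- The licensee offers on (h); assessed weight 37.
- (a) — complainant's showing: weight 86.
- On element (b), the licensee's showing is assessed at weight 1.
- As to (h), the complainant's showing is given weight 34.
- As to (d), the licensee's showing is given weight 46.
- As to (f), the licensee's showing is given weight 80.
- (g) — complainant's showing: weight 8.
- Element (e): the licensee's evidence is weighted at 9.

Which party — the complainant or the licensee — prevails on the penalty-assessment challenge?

Stage 1 — burden on complainant; standard: the preponderance of the evidence (weight is at least 53).
    (a): 86 − 33 = 53 ≥ 53 [met]
    (b): 56 − 1 = 55 ≥ 53 [met]
    (c): 79 − 24 = 55 ≥ 53 [met]
  Stage 1 carried; the burden remains with the complainant.
Stage 2 — burden on complainant; standard: a prima facie showing (weight is at least 12).
    (d): 58 − 46 = 12 ≥ 12 [met]
    (e): 21 − 9 = 12 ≥ 12 [met]
  All elements met. The burden passes to the licensee.
Stage 3 — burden on licensee; standard: clear and convincing evidence (weight is at least 74).
    (f): 80 − 6 = 74 ≥ 74 [met]
    (g): 80 − 8 = 72 < 74 [not met]
  Not every element is met, so the licensee fails to carry Stage 3.
The analysis ends at Stage 3; the complainant prevails.

complainant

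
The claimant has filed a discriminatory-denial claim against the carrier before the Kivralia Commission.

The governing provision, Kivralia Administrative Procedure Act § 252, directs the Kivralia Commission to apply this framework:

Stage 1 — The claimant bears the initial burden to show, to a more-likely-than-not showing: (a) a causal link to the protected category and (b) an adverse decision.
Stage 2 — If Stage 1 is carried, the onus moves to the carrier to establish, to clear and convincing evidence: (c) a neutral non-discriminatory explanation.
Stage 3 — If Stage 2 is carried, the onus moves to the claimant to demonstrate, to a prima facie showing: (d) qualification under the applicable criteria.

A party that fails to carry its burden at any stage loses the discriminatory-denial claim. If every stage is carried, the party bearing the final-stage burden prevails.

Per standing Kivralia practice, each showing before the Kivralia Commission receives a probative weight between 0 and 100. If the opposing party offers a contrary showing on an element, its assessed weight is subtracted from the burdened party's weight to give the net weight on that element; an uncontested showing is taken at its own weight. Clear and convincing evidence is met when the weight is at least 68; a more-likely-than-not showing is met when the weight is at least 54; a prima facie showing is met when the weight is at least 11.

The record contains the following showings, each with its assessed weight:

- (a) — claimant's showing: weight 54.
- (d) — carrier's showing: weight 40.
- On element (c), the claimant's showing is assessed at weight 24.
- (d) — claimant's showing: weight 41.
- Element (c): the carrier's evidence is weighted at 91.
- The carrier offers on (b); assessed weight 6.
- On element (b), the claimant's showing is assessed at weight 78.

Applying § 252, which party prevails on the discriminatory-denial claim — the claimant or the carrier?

claimant

At Stage 1 the claimant must meet a more-likely-than-not showing (weight is at least 54): on (a) the weight is 54, ≥ 54, so (a) meets the standard; on (b) the weight is 78 less the opposing 6 gives net 72, ≥ 54, so (b) meets the standard.
  All elements met. The burden passes to the carrier.
At Stage 2 the carrier must meet clear and convincing evidence (weight is at least 68): on (c) the weight is 91 less the opposing 24 gives net 67, which does not reach 68, so (c) does not meet the standard.
  The carrier does not carry Stage 2.
The analysis ends at Stage 2; the claimant prevails.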